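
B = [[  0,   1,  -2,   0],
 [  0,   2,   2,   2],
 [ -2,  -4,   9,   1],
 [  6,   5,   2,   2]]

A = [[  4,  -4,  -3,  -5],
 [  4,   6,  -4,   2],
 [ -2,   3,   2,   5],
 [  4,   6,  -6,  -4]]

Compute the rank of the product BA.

3

First compute BA:
[[  8,   0,  -8,  -8],
 [ 12,  30, -16,   6],
 [-38,  17,  34,  43],
 [ 48,  24, -46, -18]]
Now row reduce the product.
R2 ← R2 − (3/2)·R1: [0, 30, -4, 18]
R3 ← R3 + (19/4)·R1: [0, 17, -4, 5]
R4 ← R4 − (6)·R1: [0, 24, 2, 30]
R3 ← R3 − (17/30)·R2: [0, 0, -26/15, -26/5]
R4 ← R4 − (4/5)·R2: [0, 0, 26/5, 78/5]
R4 ← R4 + (3)·R3: [0, 0, 0, 0]
3 nonzero rows, so rank(BA) = 3.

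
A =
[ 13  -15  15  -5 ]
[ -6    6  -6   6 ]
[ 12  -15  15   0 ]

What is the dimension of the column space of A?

2

Row reduce to echelon form.
R2 ← R2 + (6/13)·R1: [0, -12/13, 12/13, 48/13]
R3 ← R3 − (12/13)·R1: [0, -15/13, 15/13, 60/13]
R3 ← R3 − (5/4)·R2: [0, 0, 0, 0]
Echelon form has 2 nonzero rows, so rank(A) = 2.
The column space has dimension equal to the rank: 2.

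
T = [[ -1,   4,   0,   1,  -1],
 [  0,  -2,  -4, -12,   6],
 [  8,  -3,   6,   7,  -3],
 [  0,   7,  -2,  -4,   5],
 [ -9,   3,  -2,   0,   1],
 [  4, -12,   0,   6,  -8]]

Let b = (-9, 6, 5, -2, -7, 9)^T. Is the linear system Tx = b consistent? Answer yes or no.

Row reduce the augmented matrix [T | b].
R3 ← R3 + (8)·R1: [0, 29, 6, 15, -11, -67]
R5 ← R5 − (9)·R1: [0, -33, -2, -9, 10, 74]
R6 ← R6 + (4)·R1: [0, 4, 0, 10, -12, -27]
R3 ← R3 + (29/2)·R2: [0, 0, -52, -159, 76, 20]
R4 ← R4 + (7/2)·R2: [0, 0, -16, -46, 26, 19]
R5 ← R5 − (33/2)·R2: [0, 0, 64, 189, -89, -25]
R6 ← R6 + (2)·R2: [0, 0, -8, -14, 0, -15]
R4 ← R4 − (4/13)·R3: [0, 0, 0, 38/13, 34/13, 167/13]
R5 ← R5 + (16/13)·R3: [0, 0, 0, -87/13, 59/13, -5/13]
R6 ← R6 − (2/13)·R3: [0, 0, 0, 136/13, -152/13, -235/13]
R5 ← R5 + (87/38)·R4: [0, 0, 0, 0, 200/19, 1103/38]
R6 ← R6 − (68/19)·R4: [0, 0, 0, 0, -400/19, -1217/19]
R6 ← R6 + (2)·R5: [0, 0, 0, 0, 0, -6]
The echelon form has 6 nonzero rows; the last pivot sits in the augmented column, so rank(T) = 5 but rank([T|b]) = 6.
Since the ranks differ, the system is inconsistent.

no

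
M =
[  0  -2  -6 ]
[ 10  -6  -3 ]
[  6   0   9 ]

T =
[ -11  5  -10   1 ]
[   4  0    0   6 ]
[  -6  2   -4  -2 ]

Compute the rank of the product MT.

2

First compute MT:
[[ 28, -12,  24,   0],
 [-116,  44, -88, -20],
 [-120,  48, -96, -12]]
Now row reduce the product.
R2 ← R2 + (29/7)·R1: [0, -40/7, 80/7, -20]
R3 ← R3 + (30/7)·R1: [0, -24/7, 48/7, -12]
R3 ← R3 − (3/5)·R2: [0, 0, 0, 0]
2 nonzero rows, so rank(MT) = 2.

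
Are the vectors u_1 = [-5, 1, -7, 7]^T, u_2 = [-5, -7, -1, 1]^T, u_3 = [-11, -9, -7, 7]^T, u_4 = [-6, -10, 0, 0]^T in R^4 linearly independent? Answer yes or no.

Form the matrix with these vectors as rows and row reduce.
R2 ← R2 − R1: [0, -8, 6, -6]
R3 ← R3 − (11/5)·R1: [0, -56/5, 42/5, -42/5]
R4 ← R4 − (6/5)·R1: [0, -56/5, 42/5, -42/5]
R3 ← R3 − (7/5)·R2: [0, 0, 0, 0]
R4 ← R4 − (7/5)·R2: [0, 0, 0, 0]
2 nonzero rows, so the 4 vectors span a space of dimension 2.
Since 2 < 4, the vectors are linearly dependent.

no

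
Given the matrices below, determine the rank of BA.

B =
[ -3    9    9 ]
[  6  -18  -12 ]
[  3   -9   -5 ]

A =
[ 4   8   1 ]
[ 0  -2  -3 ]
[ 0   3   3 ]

2

First compute BA:
[[-12, -15,  -3],
 [ 24,  48,  24],
 [ 12,  27,  15]]
Now row reduce the product.
R2 ← R2 + (2)·R1: [0, 18, 18]
R3 ← R3 + R1: [0, 12, 12]
R3 ← R3 − (2/3)·R2: [0, 0, 0]
2 nonzero rows, so rank(BA) = 2.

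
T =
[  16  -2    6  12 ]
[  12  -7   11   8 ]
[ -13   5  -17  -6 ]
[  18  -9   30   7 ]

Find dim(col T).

Row reduce to echelon form.
R2 ← R2 − (3/4)·R1: [0, -11/2, 13/2, -1]
R3 ← R3 + (13/16)·R1: [0, 27/8, -97/8, 15/4]
R4 ← R4 − (9/8)·R1: [0, -27/4, 93/4, -13/2]
R3 ← R3 + (27/44)·R2: [0, 0, -179/22, 69/22]
R4 ← R4 − (27/22)·R2: [0, 0, 168/11, -58/11]
R4 ← R4 + (336/179)·R3: [0, 0, 0, 110/179]
Echelon form has 4 nonzero rows, so rank(T) = 4.
The column space has dimension equal to the rank: 4.

4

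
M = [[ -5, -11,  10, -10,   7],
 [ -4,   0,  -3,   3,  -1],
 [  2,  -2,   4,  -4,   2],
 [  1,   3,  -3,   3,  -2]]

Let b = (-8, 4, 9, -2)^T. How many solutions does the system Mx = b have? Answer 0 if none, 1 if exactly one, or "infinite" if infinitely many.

0

Row reduce the augmented matrix [M | b].
R2 ← R2 − (4/5)·R1: [0, 44/5, -11, 11, -33/5, 52/5]
R3 ← R3 + (2/5)·R1: [0, -32/5, 8, -8, 24/5, 29/5]
R4 ← R4 + (1/5)·R1: [0, 4/5, -1, 1, -3/5, -18/5]
R3 ← R3 + (8/11)·R2: [0, 0, 0, 0, 0, 147/11]
R4 ← R4 − (1/11)·R2: [0, 0, 0, 0, 0, -50/11]
R4 ← R4 + (50/147)·R3: [0, 0, 0, 0, 0, 0]
The echelon form has 3 nonzero rows; the last pivot sits in the augmented column, so rank(M) = 2 but rank([M|b]) = 3.
Since the ranks differ, the system is inconsistent.
It has no solutions.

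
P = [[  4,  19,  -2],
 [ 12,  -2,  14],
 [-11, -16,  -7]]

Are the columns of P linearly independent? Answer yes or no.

Row reduce P to echelon form.
R2 ← R2 − (3)·R1: [0, -59, 20]
R3 ← R3 + (11/4)·R1: [0, 145/4, -25/2]
R3 ← R3 + (145/236)·R2: [0, 0, -25/118]
3 pivots among 3 columns.
Every column is a pivot column, so the columns are linearly independent.

yes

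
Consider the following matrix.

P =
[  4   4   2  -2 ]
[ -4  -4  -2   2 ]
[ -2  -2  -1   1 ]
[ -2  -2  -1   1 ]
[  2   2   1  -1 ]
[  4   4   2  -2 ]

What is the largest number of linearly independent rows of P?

1

Row reduce to echelon form.
R2 ← R2 + R1: [0, 0, 0, 0]
R3 ← R3 + (1/2)·R1: [0, 0, 0, 0]
R4 ← R4 + (1/2)·R1: [0, 0, 0, 0]
R5 ← R5 − (1/2)·R1: [0, 0, 0, 0]
R6 ← R6 − R1: [0, 0, 0, 0]
Echelon form has 1 nonzero row, so rank(P) = 1.
The rank gives the maximum number of linearly independent rows: 1.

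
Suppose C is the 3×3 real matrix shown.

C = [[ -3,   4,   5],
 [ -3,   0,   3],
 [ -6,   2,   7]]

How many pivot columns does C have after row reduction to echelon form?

2

Row reduce to echelon form.
R2 ← R2 − R1: [0, -4, -2]
R3 ← R3 − (2)·R1: [0, -6, -3]
R3 ← R3 − (3/2)·R2: [0, 0, 0]
Echelon form has 2 nonzero rows, so rank(C) = 2.
Each nonzero row contributes one pivot column: 2 pivot columns.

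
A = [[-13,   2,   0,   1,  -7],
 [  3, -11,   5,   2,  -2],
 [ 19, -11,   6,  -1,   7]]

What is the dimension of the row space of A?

3

Row reduce to echelon form.
R2 ← R2 + (3/13)·R1: [0, -137/13, 5, 29/13, -47/13]
R3 ← R3 + (19/13)·R1: [0, -105/13, 6, 6/13, -42/13]
R3 ← R3 − (105/137)·R2: [0, 0, 297/137, -171/137, -63/137]
Echelon form has 3 nonzero rows, so rank(A) = 3.
The row space has dimension equal to the rank: 3.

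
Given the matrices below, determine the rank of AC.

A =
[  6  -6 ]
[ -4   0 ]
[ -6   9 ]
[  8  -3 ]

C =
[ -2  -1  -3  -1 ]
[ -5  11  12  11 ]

2

First compute AC:
[[ 18, -72, -90, -72],
 [  8,   4,  12,   4],
 [-33, 105, 126, 105],
 [ -1, -41, -60, -41]]
Now row reduce the product.
R2 ← R2 − (4/9)·R1: [0, 36, 52, 36]
R3 ← R3 + (11/6)·R1: [0, -27, -39, -27]
R4 ← R4 + (1/18)·R1: [0, -45, -65, -45]
R3 ← R3 + (3/4)·R2: [0, 0, 0, 0]
R4 ← R4 + (5/4)·R2: [0, 0, 0, 0]
2 nonzero rows, so rank(AC) = 2.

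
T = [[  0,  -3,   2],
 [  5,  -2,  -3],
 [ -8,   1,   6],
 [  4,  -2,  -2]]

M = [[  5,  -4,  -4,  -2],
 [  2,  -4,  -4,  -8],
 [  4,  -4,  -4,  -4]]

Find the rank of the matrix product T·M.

First compute TM:
[[  2,   4,   4,  16],
 [  9,   0,   0,  18],
 [-14,   4,   4, -16],
 [  8,   0,   0,  16]]
Now row reduce the product.
R2 ← R2 − (9/2)·R1: [0, -18, -18, -54]
R3 ← R3 + (7)·R1: [0, 32, 32, 96]
R4 ← R4 − (4)·R1: [0, -16, -16, -48]
R3 ← R3 + (16/9)·R2: [0, 0, 0, 0]
R4 ← R4 − (8/9)·R2: [0, 0, 0, 0]
2 nonzero rows, so rank(TM) = 2.

2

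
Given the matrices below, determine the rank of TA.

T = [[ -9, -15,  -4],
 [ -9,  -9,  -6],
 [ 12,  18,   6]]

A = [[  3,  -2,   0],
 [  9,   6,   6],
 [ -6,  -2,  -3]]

First compute TA:
[[-138, -64, -78],
 [-72, -24, -36],
 [162,  72,  90]]
Now row reduce the product.
R2 ← R2 − (12/23)·R1: [0, 216/23, 108/23]
R3 ← R3 + (27/23)·R1: [0, -72/23, -36/23]
R3 ← R3 + (1/3)·R2: [0, 0, 0]
2 nonzero rows, so rank(TA) = 2.

2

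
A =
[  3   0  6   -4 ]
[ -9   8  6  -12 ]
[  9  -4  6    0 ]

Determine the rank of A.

Row reduce to echelon form.
R2 ← R2 + (3)·R1: [0, 8, 24, -24]
R3 ← R3 − (3)·R1: [0, -4, -12, 12]
R3 ← R3 + (1/2)·R2: [0, 0, 0, 0]
Echelon form has 2 nonzero rows, so rank(A) = 2.

2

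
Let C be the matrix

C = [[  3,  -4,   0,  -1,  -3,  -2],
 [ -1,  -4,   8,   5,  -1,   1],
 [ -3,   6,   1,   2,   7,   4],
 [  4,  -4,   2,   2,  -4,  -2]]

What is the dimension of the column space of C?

4

Row reduce to echelon form.
R2 ← R2 + (1/3)·R1: [0, -16/3, 8, 14/3, -2, 1/3]
R3 ← R3 + R1: [0, 2, 1, 1, 4, 2]
R4 ← R4 − (4/3)·R1: [0, 4/3, 2, 10/3, 0, 2/3]
R3 ← R3 + (3/8)·R2: [0, 0, 4, 11/4, 13/4, 17/8]
R4 ← R4 + (1/4)·R2: [0, 0, 4, 9/2, -1/2, 3/4]
R4 ← R4 − R3: [0, 0, 0, 7/4, -15/4, -11/8]
Echelon form has 4 nonzero rows, so rank(C) = 4.
The column space has dimension equal to the rank: 4.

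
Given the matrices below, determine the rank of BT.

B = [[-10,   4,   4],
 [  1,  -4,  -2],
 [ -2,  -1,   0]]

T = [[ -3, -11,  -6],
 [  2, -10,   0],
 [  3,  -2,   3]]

2

First compute BT:
[[ 50,  62,  72],
 [-17,  33, -12],
 [  4,  32,  12]]
Now row reduce the product.
R2 ← R2 + (17/50)·R1: [0, 1352/25, 312/25]
R3 ← R3 − (2/25)·R1: [0, 676/25, 156/25]
R3 ← R3 − (1/2)·R2: [0, 0, 0]
2 nonzero rows, so rank(BT) = 2.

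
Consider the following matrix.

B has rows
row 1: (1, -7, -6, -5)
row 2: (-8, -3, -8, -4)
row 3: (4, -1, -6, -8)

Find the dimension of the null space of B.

Row reduce to echelon form.
R2 ← R2 + (8)·R1: [0, -59, -56, -44]
R3 ← R3 − (4)·R1: [0, 27, 18, 12]
R3 ← R3 + (27/59)·R2: [0, 0, -450/59, -480/59]
3 nonzero rows, so rank(B) = 3.
B has 4 columns; by rank–nullity, nullity = 4 − 3 = 1.

1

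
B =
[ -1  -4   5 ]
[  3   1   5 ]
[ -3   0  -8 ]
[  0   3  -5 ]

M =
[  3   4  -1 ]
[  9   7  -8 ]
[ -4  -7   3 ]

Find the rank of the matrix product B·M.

3

First compute BM:
[[-59, -67,  48],
 [ -2, -16,   4],
 [ 23,  44, -21],
 [ 47,  56, -39]]
Now row reduce the product.
R2 ← R2 − (2/59)·R1: [0, -810/59, 140/59]
R3 ← R3 + (23/59)·R1: [0, 1055/59, -135/59]
R4 ← R4 + (47/59)·R1: [0, 155/59, -45/59]
R3 ← R3 + (211/162)·R2: [0, 0, 65/81]
R4 ← R4 + (31/162)·R2: [0, 0, -25/81]
R4 ← R4 + (5/13)·R3: [0, 0, 0]
3 nonzero rows, so rank(BM) = 3.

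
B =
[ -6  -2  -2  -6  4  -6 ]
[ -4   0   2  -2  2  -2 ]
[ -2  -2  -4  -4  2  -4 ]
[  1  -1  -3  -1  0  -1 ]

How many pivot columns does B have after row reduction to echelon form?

Row reduce to echelon form.
R2 ← R2 − (2/3)·R1: [0, 4/3, 10/3, 2, -2/3, 2]
R3 ← R3 − (1/3)·R1: [0, -4/3, -10/3, -2, 2/3, -2]
R4 ← R4 + (1/6)·R1: [0, -4/3, -10/3, -2, 2/3, -2]
R3 ← R3 + R2: [0, 0, 0, 0, 0, 0]
R4 ← R4 + R2: [0, 0, 0, 0, 0, 0]
Echelon form has 2 nonzero rows, so rank(B) = 2.
Each nonzero row contributes one pivot column: 2 pivot columns.

2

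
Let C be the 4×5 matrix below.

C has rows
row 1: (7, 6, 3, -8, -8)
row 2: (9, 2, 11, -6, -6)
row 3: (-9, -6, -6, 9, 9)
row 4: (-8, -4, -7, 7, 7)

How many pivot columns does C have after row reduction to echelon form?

Row reduce to echelon form.
R2 ← R2 − (9/7)·R1: [0, -40/7, 50/7, 30/7, 30/7]
R3 ← R3 + (9/7)·R1: [0, 12/7, -15/7, -9/7, -9/7]
R4 ← R4 + (8/7)·R1: [0, 20/7, -25/7, -15/7, -15/7]
R3 ← R3 + (3/10)·R2: [0, 0, 0, 0, 0]
R4 ← R4 + (1/2)·R2: [0, 0, 0, 0, 0]
Echelon form has 2 nonzero rows, so rank(C) = 2.
Each nonzero row contributes one pivot column: 2 pivot columns.

2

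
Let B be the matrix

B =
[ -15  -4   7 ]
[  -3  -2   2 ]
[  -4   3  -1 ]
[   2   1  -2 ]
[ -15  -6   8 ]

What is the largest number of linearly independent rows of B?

3

Row reduce to echelon form.
R2 ← R2 − (1/5)·R1: [0, -6/5, 3/5]
R3 ← R3 − (4/15)·R1: [0, 61/15, -43/15]
R4 ← R4 + (2/15)·R1: [0, 7/15, -16/15]
R5 ← R5 − R1: [0, -2, 1]
R3 ← R3 + (61/18)·R2: [0, 0, -5/6]
R4 ← R4 + (7/18)·R2: [0, 0, -5/6]
R5 ← R5 − (5/3)·R2: [0, 0, 0]
R4 ← R4 − R3: [0, 0, 0]
Echelon form has 3 nonzero rows, so rank(B) = 3.
The rank gives the maximum number of linearly independent rows: 3.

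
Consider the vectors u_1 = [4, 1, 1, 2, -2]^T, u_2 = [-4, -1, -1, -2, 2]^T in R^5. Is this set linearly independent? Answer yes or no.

no

Form the matrix with these vectors as rows and row reduce.
R2 ← R2 + R1: [0, 0, 0, 0, 0]
1 nonzero row, so the 2 vectors span a space of dimension 1.
Since 1 < 2, the vectors are linearly dependent.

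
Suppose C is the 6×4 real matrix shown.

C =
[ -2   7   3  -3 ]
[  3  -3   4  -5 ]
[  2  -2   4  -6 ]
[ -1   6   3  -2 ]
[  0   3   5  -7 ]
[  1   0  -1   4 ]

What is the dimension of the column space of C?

Row reduce to echelon form.
R2 ← R2 + (3/2)·R1: [0, 15/2, 17/2, -19/2]
R3 ← R3 + R1: [0, 5, 7, -9]
R4 ← R4 − (1/2)·R1: [0, 5/2, 3/2, -1/2]
R6 ← R6 + (1/2)·R1: [0, 7/2, 1/2, 5/2]
R3 ← R3 − (2/3)·R2: [0, 0, 4/3, -8/3]
R4 ← R4 − (1/3)·R2: [0, 0, -4/3, 8/3]
R5 ← R5 − (2/5)·R2: [0, 0, 8/5, -16/5]
R6 ← R6 − (7/15)·R2: [0, 0, -52/15, 104/15]
R4 ← R4 + R3: [0, 0, 0, 0]
R5 ← R5 − (6/5)·R3: [0, 0, 0, 0]
R6 ← R6 + (13/5)·R3: [0, 0, 0, 0]
Echelon form has 3 nonzero rows, so rank(C) = 3.
The column space has dimension equal to the rank: 3.

3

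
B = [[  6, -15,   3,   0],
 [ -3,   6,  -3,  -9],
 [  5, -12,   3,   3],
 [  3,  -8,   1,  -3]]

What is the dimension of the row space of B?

Row reduce to echelon form.
R2 ← R2 + (1/2)·R1: [0, -3/2, -3/2, -9]
R3 ← R3 − (5/6)·R1: [0, 1/2, 1/2, 3]
R4 ← R4 − (1/2)·R1: [0, -1/2, -1/2, -3]
R3 ← R3 + (1/3)·R2: [0, 0, 0, 0]
R4 ← R4 − (1/3)·R2: [0, 0, 0, 0]
Echelon form has 2 nonzero rows, so rank(B) = 2.
The row space has dimension equal to the rank: 2.

2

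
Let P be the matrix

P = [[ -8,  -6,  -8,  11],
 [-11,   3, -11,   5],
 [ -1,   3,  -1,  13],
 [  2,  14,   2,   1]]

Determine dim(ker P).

Row reduce to echelon form.
R2 ← R2 − (11/8)·R1: [0, 45/4, 0, -81/8]
R3 ← R3 − (1/8)·R1: [0, 15/4, 0, 93/8]
R4 ← R4 + (1/4)·R1: [0, 25/2, 0, 15/4]
R3 ← R3 − (1/3)·R2: [0, 0, 0, 15]
R4 ← R4 − (10/9)·R2: [0, 0, 0, 15]
R4 ← R4 − R3: [0, 0, 0, 0]
3 nonzero rows, so rank(P) = 3.
P has 4 columns; by rank–nullity, nullity = 4 − 3 = 1.

1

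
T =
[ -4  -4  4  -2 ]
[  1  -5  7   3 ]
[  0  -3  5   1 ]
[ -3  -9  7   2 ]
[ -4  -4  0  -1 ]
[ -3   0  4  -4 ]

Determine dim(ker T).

Row reduce to echelon form.
R2 ← R2 + (1/4)·R1: [0, -6, 8, 5/2]
R4 ← R4 − (3/4)·R1: [0, -6, 4, 7/2]
R5 ← R5 − R1: [0, 0, -4, 1]
R6 ← R6 − (3/4)·R1: [0, 3, 1, -5/2]
R3 ← R3 − (1/2)·R2: [0, 0, 1, -1/4]
R4 ← R4 − R2: [0, 0, -4, 1]
R6 ← R6 + (1/2)·R2: [0, 0, 5, -5/4]
R4 ← R4 + (4)·R3: [0, 0, 0, 0]
R5 ← R5 + (4)·R3: [0, 0, 0, 0]
R6 ← R6 − (5)·R3: [0, 0, 0, 0]
3 nonzero rows, so rank(T) = 3.
T has 4 columns; by rank–nullity, nullity = 4 − 3 = 1.

1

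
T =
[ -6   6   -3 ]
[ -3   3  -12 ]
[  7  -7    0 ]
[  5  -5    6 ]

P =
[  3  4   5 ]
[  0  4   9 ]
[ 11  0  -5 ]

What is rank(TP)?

First compute TP:
[[-51,   0,  39],
 [-141,   0,  72],
 [ 21,   0, -28],
 [ 81,   0, -50]]
Now row reduce the product.
R2 ← R2 − (47/17)·R1: [0, 0, -609/17]
R3 ← R3 + (7/17)·R1: [0, 0, -203/17]
R4 ← R4 + (27/17)·R1: [0, 0, 203/17]
R3 ← R3 − (1/3)·R2: [0, 0, 0]
R4 ← R4 + (1/3)·R2: [0, 0, 0]
2 nonzero rows, so rank(TP) = 2.

2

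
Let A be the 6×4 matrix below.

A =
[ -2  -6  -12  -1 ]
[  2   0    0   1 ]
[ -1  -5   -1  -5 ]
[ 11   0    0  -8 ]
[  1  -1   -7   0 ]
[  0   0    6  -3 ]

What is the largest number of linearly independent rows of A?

4

Row reduce to echelon form.
R2 ← R2 + R1: [0, -6, -12, 0]
R3 ← R3 − (1/2)·R1: [0, -2, 5, -9/2]
R4 ← R4 + (11/2)·R1: [0, -33, -66, -27/2]
R5 ← R5 + (1/2)·R1: [0, -4, -13, -1/2]
R3 ← R3 − (1/3)·R2: [0, 0, 9, -9/2]
R4 ← R4 − (11/2)·R2: [0, 0, 0, -27/2]
R5 ← R5 − (2/3)·R2: [0, 0, -5, -1/2]
R5 ← R5 + (5/9)·R3: [0, 0, 0, -3]
R6 ← R6 − (2/3)·R3: [0, 0, 0, 0]
R5 ← R5 − (2/9)·R4: [0, 0, 0, 0]
Echelon form has 4 nonzero rows, so rank(A) = 4.
The rank gives the maximum number of linearly independent rows: 4.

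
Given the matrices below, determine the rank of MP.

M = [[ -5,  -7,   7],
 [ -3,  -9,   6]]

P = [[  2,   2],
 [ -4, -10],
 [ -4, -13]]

2

First compute MP:
[[-10, -31],
 [  6,   6]]
Now row reduce the product.
R2 ← R2 + (3/5)·R1: [0, -63/5]
2 nonzero rows, so rank(MP) = 2.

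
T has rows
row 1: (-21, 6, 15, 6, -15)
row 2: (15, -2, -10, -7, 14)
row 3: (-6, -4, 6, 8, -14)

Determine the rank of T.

3

Row reduce to echelon form.
R2 ← R2 + (5/7)·R1: [0, 16/7, 5/7, -19/7, 23/7]
R3 ← R3 − (2/7)·R1: [0, -40/7, 12/7, 44/7, -68/7]
R3 ← R3 + (5/2)·R2: [0, 0, 7/2, -1/2, -3/2]
Echelon form has 3 nonzero rows, so rank(T) = 3.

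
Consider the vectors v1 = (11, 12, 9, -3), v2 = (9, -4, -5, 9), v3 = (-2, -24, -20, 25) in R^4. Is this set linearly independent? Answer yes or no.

yes

Form the matrix with these vectors as rows and row reduce.
R2 ← R2 − (9/11)·R1: [0, -152/11, -136/11, 126/11]
R3 ← R3 + (2/11)·R1: [0, -240/11, -202/11, 269/11]
R3 ← R3 − (30/19)·R2: [0, 0, 22/19, 121/19]
3 nonzero rows, so the 3 vectors span a space of dimension 3.
Since 3 = 3, the vectors are linearly independent.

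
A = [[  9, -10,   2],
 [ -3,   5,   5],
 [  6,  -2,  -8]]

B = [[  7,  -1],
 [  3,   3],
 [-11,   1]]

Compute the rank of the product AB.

2

First compute AB:
[[ 11, -37],
 [-61,  23],
 [124, -20]]
Now row reduce the product.
R2 ← R2 + (61/11)·R1: [0, -2004/11]
R3 ← R3 − (124/11)·R1: [0, 4368/11]
R3 ← R3 + (364/167)·R2: [0, 0]
2 nonzero rows, so rank(AB) = 2.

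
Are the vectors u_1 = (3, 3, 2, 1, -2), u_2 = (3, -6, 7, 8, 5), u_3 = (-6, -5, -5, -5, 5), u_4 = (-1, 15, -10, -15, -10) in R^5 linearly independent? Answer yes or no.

Form the matrix with these vectors as rows and row reduce.
R2 ← R2 − R1: [0, -9, 5, 7, 7]
R3 ← R3 + (2)·R1: [0, 1, -1, -3, 1]
R4 ← R4 + (1/3)·R1: [0, 16, -28/3, -44/3, -32/3]
R3 ← R3 + (1/9)·R2: [0, 0, -4/9, -20/9, 16/9]
R4 ← R4 + (16/9)·R2: [0, 0, -4/9, -20/9, 16/9]
R4 ← R4 − R3: [0, 0, 0, 0, 0]
3 nonzero rows, so the 4 vectors span a space of dimension 3.
Since 3 < 4, the vectors are linearly dependent.

no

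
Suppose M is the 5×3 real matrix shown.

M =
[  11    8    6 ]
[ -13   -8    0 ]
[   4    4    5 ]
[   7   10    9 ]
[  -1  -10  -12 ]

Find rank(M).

3

Row reduce to echelon form.
R2 ← R2 + (13/11)·R1: [0, 16/11, 78/11]
R3 ← R3 − (4/11)·R1: [0, 12/11, 31/11]
R4 ← R4 − (7/11)·R1: [0, 54/11, 57/11]
R5 ← R5 + (1/11)·R1: [0, -102/11, -126/11]
R3 ← R3 − (3/4)·R2: [0, 0, -5/2]
R4 ← R4 − (27/8)·R2: [0, 0, -75/4]
R5 ← R5 + (51/8)·R2: [0, 0, 135/4]
R4 ← R4 − (15/2)·R3: [0, 0, 0]
R5 ← R5 + (27/2)·R3: [0, 0, 0]
Echelon form has 3 nonzero rows, so rank(M) = 3.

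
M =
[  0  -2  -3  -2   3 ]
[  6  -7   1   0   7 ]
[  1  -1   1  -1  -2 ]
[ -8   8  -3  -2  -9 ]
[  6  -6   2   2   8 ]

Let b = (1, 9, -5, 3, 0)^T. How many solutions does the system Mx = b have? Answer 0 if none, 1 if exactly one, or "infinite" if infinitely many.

Row reduce the augmented matrix [M | b].
Swap R1 ↔ R2
R3 ← R3 − (1/6)·R1: [0, 1/6, 5/6, -1, -19/6, -13/2]
R4 ← R4 + (4/3)·R1: [0, -4/3, -5/3, -2, 1/3, 15]
R5 ← R5 − R1: [0, 1, 1, 2, 1, -9]
R3 ← R3 + (1/12)·R2: [0, 0, 7/12, -7/6, -35/12, -77/12]
R4 ← R4 − (2/3)·R2: [0, 0, 1/3, -2/3, -5/3, 43/3]
R5 ← R5 + (1/2)·R2: [0, 0, -1/2, 1, 5/2, -17/2]
R4 ← R4 − (4/7)·R3: [0, 0, 0, 0, 0, 18]
R5 ← R5 + (6/7)·R3: [0, 0, 0, 0, 0, -14]
R5 ← R5 + (7/9)·R4: [0, 0, 0, 0, 0, 0]
The echelon form has 4 nonzero rows; the last pivot sits in the augmented column, so rank(M) = 3 but rank([M|b]) = 4.
Since the ranks differ, the system is inconsistent.
It has no solutions.

0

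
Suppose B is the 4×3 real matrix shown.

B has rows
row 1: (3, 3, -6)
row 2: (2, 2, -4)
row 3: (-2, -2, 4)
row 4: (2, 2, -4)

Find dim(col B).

Row reduce to echelon form.
R2 ← R2 − (2/3)·R1: [0, 0, 0]
R3 ← R3 + (2/3)·R1: [0, 0, 0]
R4 ← R4 − (2/3)·R1: [0, 0, 0]
Echelon form has 1 nonzero row, so rank(B) = 1.
The column space has dimension equal to the rank: 1.

1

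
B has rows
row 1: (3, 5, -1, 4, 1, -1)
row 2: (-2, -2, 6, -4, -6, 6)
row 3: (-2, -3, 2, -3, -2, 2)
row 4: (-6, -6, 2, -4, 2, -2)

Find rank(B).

3

Row reduce to echelon form.
R2 ← R2 + (2/3)·R1: [0, 4/3, 16/3, -4/3, -16/3, 16/3]
R3 ← R3 + (2/3)·R1: [0, 1/3, 4/3, -1/3, -4/3, 4/3]
R4 ← R4 + (2)·R1: [0, 4, 0, 4, 4, -4]
R3 ← R3 − (1/4)·R2: [0, 0, 0, 0, 0, 0]
R4 ← R4 − (3)·R2: [0, 0, -16, 8, 20, -20]
Swap R3 ↔ R4
Echelon form has 3 nonzero rows, so rank(B) = 3.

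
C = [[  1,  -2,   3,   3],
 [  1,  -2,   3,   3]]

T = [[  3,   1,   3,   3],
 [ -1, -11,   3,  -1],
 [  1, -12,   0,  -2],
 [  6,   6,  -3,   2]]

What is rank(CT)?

1

First compute CT:
[[ 26,   5, -12,   5],
 [ 26,   5, -12,   5]]
Now row reduce the product.
R2 ← R2 − R1: [0, 0, 0, 0]
1 nonzero row, so rank(CT) = 1.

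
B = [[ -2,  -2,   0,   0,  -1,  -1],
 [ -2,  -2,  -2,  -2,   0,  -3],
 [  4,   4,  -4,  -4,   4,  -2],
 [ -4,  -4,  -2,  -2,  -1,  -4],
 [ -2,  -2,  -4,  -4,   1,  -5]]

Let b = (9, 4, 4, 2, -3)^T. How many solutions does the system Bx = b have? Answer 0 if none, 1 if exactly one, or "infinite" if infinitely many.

0

Row reduce the augmented matrix [B | b].
R2 ← R2 − R1: [0, 0, -2, -2, 1, -2, -5]
R3 ← R3 + (2)·R1: [0, 0, -4, -4, 2, -4, 22]
R4 ← R4 − (2)·R1: [0, 0, -2, -2, 1, -2, -16]
R5 ← R5 − R1: [0, 0, -4, -4, 2, -4, -12]
R3 ← R3 − (2)·R2: [0, 0, 0, 0, 0, 0, 32]
R4 ← R4 − R2: [0, 0, 0, 0, 0, 0, -11]
R5 ← R5 − (2)·R2: [0, 0, 0, 0, 0, 0, -2]
R4 ← R4 + (11/32)·R3: [0, 0, 0, 0, 0, 0, 0]
R5 ← R5 + (1/16)·R3: [0, 0, 0, 0, 0, 0, 0]
The echelon form has 3 nonzero rows; the last pivot sits in the augmented column, so rank(B) = 2 but rank([B|b]) = 3.
Since the ranks differ, the system is inconsistent.
It has no solutions.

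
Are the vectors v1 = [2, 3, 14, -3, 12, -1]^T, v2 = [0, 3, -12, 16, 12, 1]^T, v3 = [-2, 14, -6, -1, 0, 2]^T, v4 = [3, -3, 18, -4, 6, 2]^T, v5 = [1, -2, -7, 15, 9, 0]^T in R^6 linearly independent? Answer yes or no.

yes

Form the matrix with these vectors as rows and row reduce.
R3 ← R3 + R1: [0, 17, 8, -4, 12, 1]
R4 ← R4 − (3/2)·R1: [0, -15/2, -3, 1/2, -12, 7/2]
R5 ← R5 − (1/2)·R1: [0, -7/2, -14, 33/2, 3, 1/2]
R3 ← R3 − (17/3)·R2: [0, 0, 76, -284/3, -56, -14/3]
R4 ← R4 + (5/2)·R2: [0, 0, -33, 81/2, 18, 6]
R5 ← R5 + (7/6)·R2: [0, 0, -28, 211/6, 17, 5/3]
R4 ← R4 + (33/76)·R3: [0, 0, 0, -23/38, -120/19, 151/38]
R5 ← R5 + (7/19)·R3: [0, 0, 0, 11/38, -69/19, -1/19]
R5 ← R5 + (11/23)·R4: [0, 0, 0, 0, -153/23, 85/46]
5 nonzero rows, so the 5 vectors span a space of dimension 5.
Since 5 = 5, the vectors are linearly independent.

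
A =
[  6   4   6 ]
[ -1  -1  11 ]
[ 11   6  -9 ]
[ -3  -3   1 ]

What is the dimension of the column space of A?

3

Row reduce to echelon form.
R2 ← R2 + (1/6)·R1: [0, -1/3, 12]
R3 ← R3 − (11/6)·R1: [0, -4/3, -20]
R4 ← R4 + (1/2)·R1: [0, -1, 4]
R3 ← R3 − (4)·R2: [0, 0, -68]
R4 ← R4 − (3)·R2: [0, 0, -32]
R4 ← R4 − (8/17)·R3: [0, 0, 0]
Echelon form has 3 nonzero rows, so rank(A) = 3.
The column space has dimension equal to the rank: 3.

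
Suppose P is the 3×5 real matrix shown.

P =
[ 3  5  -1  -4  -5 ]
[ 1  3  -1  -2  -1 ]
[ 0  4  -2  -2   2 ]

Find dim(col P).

2

Row reduce to echelon form.
R2 ← R2 − (1/3)·R1: [0, 4/3, -2/3, -2/3, 2/3]
R3 ← R3 − (3)·R2: [0, 0, 0, 0, 0]
Echelon form has 2 nonzero rows, so rank(P) = 2.
The column space has dimension equal to the rank: 2.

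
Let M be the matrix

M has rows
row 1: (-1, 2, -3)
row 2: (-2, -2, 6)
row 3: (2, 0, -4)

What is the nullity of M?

Row reduce to echelon form.
R2 ← R2 − (2)·R1: [0, -6, 12]
R3 ← R3 + (2)·R1: [0, 4, -10]
R3 ← R3 + (2/3)·R2: [0, 0, -2]
3 nonzero rows, so rank(M) = 3.
M has 3 columns; by rank–nullity, nullity = 3 − 3 = 0.

0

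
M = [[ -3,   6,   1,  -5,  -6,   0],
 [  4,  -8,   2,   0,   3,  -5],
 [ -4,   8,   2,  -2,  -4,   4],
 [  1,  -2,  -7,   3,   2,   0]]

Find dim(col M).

3

Row reduce to echelon form.
R2 ← R2 + (4/3)·R1: [0, 0, 10/3, -20/3, -5, -5]
R3 ← R3 − (4/3)·R1: [0, 0, 2/3, 14/3, 4, 4]
R4 ← R4 + (1/3)·R1: [0, 0, -20/3, 4/3, 0, 0]
R3 ← R3 − (1/5)·R2: [0, 0, 0, 6, 5, 5]
R4 ← R4 + (2)·R2: [0, 0, 0, -12, -10, -10]
R4 ← R4 + (2)·R3: [0, 0, 0, 0, 0, 0]
Echelon form has 3 nonzero rows, so rank(M) = 3.
The column space has dimension equal to the rank: 3.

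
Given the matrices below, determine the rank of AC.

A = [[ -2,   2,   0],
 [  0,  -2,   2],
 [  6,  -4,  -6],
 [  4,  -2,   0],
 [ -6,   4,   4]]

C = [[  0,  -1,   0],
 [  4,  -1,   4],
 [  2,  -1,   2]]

First compute AC:
[[  8,   0,   8],
 [ -4,   0,  -4],
 [-28,   4, -28],
 [ -8,  -2,  -8],
 [ 24,  -2,  24]]
Now row reduce the product.
R2 ← R2 + (1/2)·R1: [0, 0, 0]
R3 ← R3 + (7/2)·R1: [0, 4, 0]
R4 ← R4 + R1: [0, -2, 0]
R5 ← R5 − (3)·R1: [0, -2, 0]
Swap R2 ↔ R3
R4 ← R4 + (1/2)·R2: [0, 0, 0]
R5 ← R5 + (1/2)·R2: [0, 0, 0]
2 nonzero rows, so rank(AC) = 2.

2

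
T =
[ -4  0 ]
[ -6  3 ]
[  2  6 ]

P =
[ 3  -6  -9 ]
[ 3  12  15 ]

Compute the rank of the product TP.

2

First compute TP:
[[-12,  24,  36],
 [ -9,  72,  99],
 [ 24,  60,  72]]
Now row reduce the product.
R2 ← R2 − (3/4)·R1: [0, 54, 72]
R3 ← R3 + (2)·R1: [0, 108, 144]
R3 ← R3 − (2)·R2: [0, 0, 0]
2 nonzero rows, so rank(TP) = 2.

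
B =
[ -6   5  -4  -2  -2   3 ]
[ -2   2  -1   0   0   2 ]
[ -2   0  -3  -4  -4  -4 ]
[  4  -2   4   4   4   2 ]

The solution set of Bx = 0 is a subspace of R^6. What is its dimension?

Row reduce to echelon form.
R2 ← R2 − (1/3)·R1: [0, 1/3, 1/3, 2/3, 2/3, 1]
R3 ← R3 − (1/3)·R1: [0, -5/3, -5/3, -10/3, -10/3, -5]
R4 ← R4 + (2/3)·R1: [0, 4/3, 4/3, 8/3, 8/3, 4]
R3 ← R3 + (5)·R2: [0, 0, 0, 0, 0, 0]
R4 ← R4 − (4)·R2: [0, 0, 0, 0, 0, 0]
2 nonzero rows, so rank(B) = 2.
B has 6 columns; by rank–nullity, nullity = 6 − 2 = 4.

4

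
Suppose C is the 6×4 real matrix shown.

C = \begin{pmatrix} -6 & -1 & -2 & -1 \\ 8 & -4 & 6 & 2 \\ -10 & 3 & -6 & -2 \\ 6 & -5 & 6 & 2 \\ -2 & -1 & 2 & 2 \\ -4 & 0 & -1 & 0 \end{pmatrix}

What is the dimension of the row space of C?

Row reduce to echelon form.
R2 ← R2 + (4/3)·R1: [0, -16/3, 10/3, 2/3]
R3 ← R3 − (5/3)·R1: [0, 14/3, -8/3, -1/3]
R4 ← R4 + R1: [0, -6, 4, 1]
R5 ← R5 − (1/3)·R1: [0, -2/3, 8/3, 7/3]
R6 ← R6 − (2/3)·R1: [0, 2/3, 1/3, 2/3]
R3 ← R3 + (7/8)·R2: [0, 0, 1/4, 1/4]
R4 ← R4 − (9/8)·R2: [0, 0, 1/4, 1/4]
R5 ← R5 − (1/8)·R2: [0, 0, 9/4, 9/4]
R6 ← R6 + (1/8)·R2: [0, 0, 3/4, 3/4]
R4 ← R4 − R3: [0, 0, 0, 0]
R5 ← R5 − (9)·R3: [0, 0, 0, 0]
R6 ← R6 − (3)·R3: [0, 0, 0, 0]
Echelon form has 3 nonzero rows, so rank(C) = 3.
The row space has dimension equal to the rank: 3.

3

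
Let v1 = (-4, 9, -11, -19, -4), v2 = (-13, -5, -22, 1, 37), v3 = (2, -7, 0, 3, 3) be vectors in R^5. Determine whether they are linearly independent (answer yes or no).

yes

Form the matrix with these vectors as rows and row reduce.
R2 ← R2 − (13/4)·R1: [0, -137/4, 55/4, 251/4, 50]
R3 ← R3 + (1/2)·R1: [0, -5/2, -11/2, -13/2, 1]
R3 ← R3 − (10/137)·R2: [0, 0, -891/137, -1518/137, -363/137]
3 nonzero rows, so the 3 vectors span a space of dimension 3.
Since 3 = 3, the vectors are linearly independent.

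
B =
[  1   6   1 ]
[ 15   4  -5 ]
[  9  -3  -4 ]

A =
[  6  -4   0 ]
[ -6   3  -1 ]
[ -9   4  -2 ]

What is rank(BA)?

2

First compute BA:
[[-39,  18,  -8],
 [111, -68,   6],
 [108, -61,  11]]
Now row reduce the product.
R2 ← R2 + (37/13)·R1: [0, -218/13, -218/13]
R3 ← R3 + (36/13)·R1: [0, -145/13, -145/13]
R3 ← R3 − (145/218)·R2: [0, 0, 0]
2 nonzero rows, so rank(BA) = 2.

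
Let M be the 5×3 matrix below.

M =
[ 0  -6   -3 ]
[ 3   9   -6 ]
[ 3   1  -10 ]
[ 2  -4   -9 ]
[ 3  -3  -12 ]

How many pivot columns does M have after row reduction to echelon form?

2

Row reduce to echelon form.
Swap R1 ↔ R2
R3 ← R3 − R1: [0, -8, -4]
R4 ← R4 − (2/3)·R1: [0, -10, -5]
R5 ← R5 − R1: [0, -12, -6]
R3 ← R3 − (4/3)·R2: [0, 0, 0]
R4 ← R4 − (5/3)·R2: [0, 0, 0]
R5 ← R5 − (2)·R2: [0, 0, 0]
Echelon form has 2 nonzero rows, so rank(M) = 2.
Each nonzero row contributes one pivot column: 2 pivot columns.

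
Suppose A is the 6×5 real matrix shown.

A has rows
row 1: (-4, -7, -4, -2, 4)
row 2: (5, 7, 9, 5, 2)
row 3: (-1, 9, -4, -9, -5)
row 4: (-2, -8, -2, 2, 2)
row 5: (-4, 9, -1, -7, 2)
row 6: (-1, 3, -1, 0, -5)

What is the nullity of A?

0

Row reduce to echelon form.
R2 ← R2 + (5/4)·R1: [0, -7/4, 4, 5/2, 7]
R3 ← R3 − (1/4)·R1: [0, 43/4, -3, -17/2, -6]
R4 ← R4 − (1/2)·R1: [0, -9/2, 0, 3, 0]
R5 ← R5 − R1: [0, 16, 3, -5, -2]
R6 ← R6 − (1/4)·R1: [0, 19/4, 0, 1/2, -6]
R3 ← R3 + (43/7)·R2: [0, 0, 151/7, 48/7, 37]
R4 ← R4 − (18/7)·R2: [0, 0, -72/7, -24/7, -18]
R5 ← R5 + (64/7)·R2: [0, 0, 277/7, 125/7, 62]
R6 ← R6 + (19/7)·R2: [0, 0, 76/7, 51/7, 13]
R4 ← R4 + (72/151)·R3: [0, 0, 0, -24/151, -54/151]
R5 ← R5 − (277/151)·R3: [0, 0, 0, 797/151, -887/151]
R6 ← R6 − (76/151)·R3: [0, 0, 0, 579/151, -849/151]
R5 ← R5 + (797/24)·R4: [0, 0, 0, 0, -71/4]
R6 ← R6 + (193/8)·R4: [0, 0, 0, 0, -57/4]
R6 ← R6 − (57/71)·R5: [0, 0, 0, 0, 0]
5 nonzero rows, so rank(A) = 5.
A has 5 columns; by rank–nullity, nullity = 5 − 5 = 0.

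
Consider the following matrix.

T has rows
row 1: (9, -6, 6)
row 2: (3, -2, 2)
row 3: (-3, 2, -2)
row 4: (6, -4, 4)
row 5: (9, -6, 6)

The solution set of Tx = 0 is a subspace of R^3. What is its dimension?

2

Row reduce to echelon form.
R2 ← R2 − (1/3)·R1: [0, 0, 0]
R3 ← R3 + (1/3)·R1: [0, 0, 0]
R4 ← R4 − (2/3)·R1: [0, 0, 0]
R5 ← R5 − R1: [0, 0, 0]
1 nonzero row, so rank(T) = 1.
T has 3 columns; by rank–nullity, nullity = 3 − 1 = 2.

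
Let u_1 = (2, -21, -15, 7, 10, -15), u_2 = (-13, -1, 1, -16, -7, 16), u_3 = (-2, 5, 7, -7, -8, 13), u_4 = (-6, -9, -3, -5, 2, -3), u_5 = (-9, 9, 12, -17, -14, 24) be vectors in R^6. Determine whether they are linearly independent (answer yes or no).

no

Form the matrix with these vectors as rows and row reduce.
R2 ← R2 + (13/2)·R1: [0, -275/2, -193/2, 59/2, 58, -163/2]
R3 ← R3 + R1: [0, -16, -8, 0, 2, -2]
R4 ← R4 + (3)·R1: [0, -72, -48, 16, 32, -48]
R5 ← R5 + (9/2)·R1: [0, -171/2, -111/2, 29/2, 31, -87/2]
R3 ← R3 − (32/275)·R2: [0, 0, 888/275, -944/275, -1306/275, 2058/275]
R4 ← R4 − (144/275)·R2: [0, 0, 696/275, 152/275, 448/275, -1464/275]
R5 ← R5 − (171/275)·R2: [0, 0, 1239/275, -1057/275, -1393/275, 1974/275]
R4 ← R4 − (29/37)·R3: [0, 0, 0, 120/37, 198/37, -414/37]
R5 ← R5 − (413/296)·R3: [0, 0, 0, 35/37, 231/148, -483/148]
R5 ← R5 − (7/24)·R4: [0, 0, 0, 0, 0, 0]
4 nonzero rows, so the 5 vectors span a space of dimension 4.
Since 4 < 5, the vectors are linearly dependent.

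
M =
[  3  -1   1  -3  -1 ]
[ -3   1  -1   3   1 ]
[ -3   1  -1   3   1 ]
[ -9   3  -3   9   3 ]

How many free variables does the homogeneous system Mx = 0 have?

4

Row reduce to echelon form.
R2 ← R2 + R1: [0, 0, 0, 0, 0]
R3 ← R3 + R1: [0, 0, 0, 0, 0]
R4 ← R4 + (3)·R1: [0, 0, 0, 0, 0]
1 nonzero row, so rank(M) = 1.
M has 5 columns; by rank–nullity, nullity = 5 − 1 = 4.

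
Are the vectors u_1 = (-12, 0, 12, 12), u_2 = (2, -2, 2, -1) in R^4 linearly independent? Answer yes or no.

Form the matrix with these vectors as rows and row reduce.
R2 ← R2 + (1/6)·R1: [0, -2, 4, 1]
2 nonzero rows, so the 2 vectors span a space of dimension 2.
Since 2 = 2, the vectors are linearly independent.

yes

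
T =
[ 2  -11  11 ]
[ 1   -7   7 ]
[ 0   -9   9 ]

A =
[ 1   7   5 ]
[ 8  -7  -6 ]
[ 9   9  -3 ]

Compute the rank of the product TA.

2

First compute TA:
[[ 13, 190,  43],
 [  8, 119,  26],
 [  9, 144,  27]]
Now row reduce the product.
R2 ← R2 − (8/13)·R1: [0, 27/13, -6/13]
R3 ← R3 − (9/13)·R1: [0, 162/13, -36/13]
R3 ← R3 − (6)·R2: [0, 0, 0]
2 nonzero rows, so rank(TA) = 2.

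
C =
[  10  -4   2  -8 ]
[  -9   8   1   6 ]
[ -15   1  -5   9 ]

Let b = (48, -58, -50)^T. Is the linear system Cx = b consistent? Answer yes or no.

Row reduce the augmented matrix [C | b].
R2 ← R2 + (9/10)·R1: [0, 22/5, 14/5, -6/5, -74/5]
R3 ← R3 + (3/2)·R1: [0, -5, -2, -3, 22]
R3 ← R3 + (25/22)·R2: [0, 0, 13/11, -48/11, 57/11]
The echelon form has 3 nonzero rows, and every pivot lies in the first 4 columns, so rank(C) = rank([C|b]) = 3.
The system is consistent.

yes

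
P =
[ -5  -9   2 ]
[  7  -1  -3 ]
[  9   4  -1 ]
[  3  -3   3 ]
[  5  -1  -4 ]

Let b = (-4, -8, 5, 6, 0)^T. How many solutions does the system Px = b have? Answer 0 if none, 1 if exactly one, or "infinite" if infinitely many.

0

Row reduce the augmented matrix [P | b].
R2 ← R2 + (7/5)·R1: [0, -68/5, -1/5, -68/5]
R3 ← R3 + (9/5)·R1: [0, -61/5, 13/5, -11/5]
R4 ← R4 + (3/5)·R1: [0, -42/5, 21/5, 18/5]
R5 ← R5 + R1: [0, -10, -2, -4]
R3 ← R3 − (61/68)·R2: [0, 0, 189/68, 10]
R4 ← R4 − (21/34)·R2: [0, 0, 147/34, 12]
R5 ← R5 − (25/34)·R2: [0, 0, -63/34, 6]
R4 ← R4 − (14/9)·R3: [0, 0, 0, -32/9]
R5 ← R5 + (2/3)·R3: [0, 0, 0, 38/3]
R5 ← R5 + (57/16)·R4: [0, 0, 0, 0]
The echelon form has 4 nonzero rows; the last pivot sits in the augmented column, so rank(P) = 3 but rank([P|b]) = 4.
Since the ranks differ, the system is inconsistent.
It has no solutions.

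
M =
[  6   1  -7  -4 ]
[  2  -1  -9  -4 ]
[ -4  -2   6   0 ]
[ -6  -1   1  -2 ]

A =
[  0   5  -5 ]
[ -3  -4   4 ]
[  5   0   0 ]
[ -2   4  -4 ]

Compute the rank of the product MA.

First compute MA:
[[-30,  10, -10],
 [-34,  -2,   2],
 [ 36, -12,  12],
 [ 12, -34,  34]]
Now row reduce the product.
R2 ← R2 − (17/15)·R1: [0, -40/3, 40/3]
R3 ← R3 + (6/5)·R1: [0, 0, 0]
R4 ← R4 + (2/5)·R1: [0, -30, 30]
R4 ← R4 − (9/4)·R2: [0, 0, 0]
2 nonzero rows, so rank(MA) = 2.

2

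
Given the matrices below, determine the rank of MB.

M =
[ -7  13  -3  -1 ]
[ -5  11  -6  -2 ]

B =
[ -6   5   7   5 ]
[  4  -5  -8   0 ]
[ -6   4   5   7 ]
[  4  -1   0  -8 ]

2

First compute MB:
[[108, -111, -168, -48],
 [102, -102, -153, -51]]
Now row reduce the product.
R2 ← R2 − (17/18)·R1: [0, 17/6, 17/3, -17/3]
2 nonzero rows, so rank(MB) = 2.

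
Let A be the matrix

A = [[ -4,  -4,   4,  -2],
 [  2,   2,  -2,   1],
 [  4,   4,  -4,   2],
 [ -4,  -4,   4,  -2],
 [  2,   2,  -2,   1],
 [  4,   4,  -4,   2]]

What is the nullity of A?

Row reduce to echelon form.
R2 ← R2 + (1/2)·R1: [0, 0, 0, 0]
R3 ← R3 + R1: [0, 0, 0, 0]
R4 ← R4 − R1: [0, 0, 0, 0]
R5 ← R5 + (1/2)·R1: [0, 0, 0, 0]
R6 ← R6 + R1: [0, 0, 0, 0]
1 nonzero row, so rank(A) = 1.
A has 4 columns; by rank–nullity, nullity = 4 − 1 = 3.

3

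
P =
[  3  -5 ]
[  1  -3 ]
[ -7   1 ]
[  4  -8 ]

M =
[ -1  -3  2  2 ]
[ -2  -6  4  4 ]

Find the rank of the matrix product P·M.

1

First compute PM:
[[  7,  21, -14, -14],
 [  5,  15, -10, -10],
 [  5,  15, -10, -10],
 [ 12,  36, -24, -24]]
Now row reduce the product.
R2 ← R2 − (5/7)·R1: [0, 0, 0, 0]
R3 ← R3 − (5/7)·R1: [0, 0, 0, 0]
R4 ← R4 − (12/7)·R1: [0, 0, 0, 0]
1 nonzero row, so rank(PM) = 1.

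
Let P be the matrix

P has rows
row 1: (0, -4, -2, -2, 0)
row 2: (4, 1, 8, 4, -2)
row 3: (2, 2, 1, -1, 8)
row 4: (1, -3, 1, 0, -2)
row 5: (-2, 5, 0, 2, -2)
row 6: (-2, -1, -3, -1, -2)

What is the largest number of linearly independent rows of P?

3

Row reduce to echelon form.
Swap R1 ↔ R2
R3 ← R3 − (1/2)·R1: [0, 3/2, -3, -3, 9]
R4 ← R4 − (1/4)·R1: [0, -13/4, -1, -1, -3/2]
R5 ← R5 + (1/2)·R1: [0, 11/2, 4, 4, -3]
R6 ← R6 + (1/2)·R1: [0, -1/2, 1, 1, -3]
R3 ← R3 + (3/8)·R2: [0, 0, -15/4, -15/4, 9]
R4 ← R4 − (13/16)·R2: [0, 0, 5/8, 5/8, -3/2]
R5 ← R5 + (11/8)·R2: [0, 0, 5/4, 5/4, -3]
R6 ← R6 − (1/8)·R2: [0, 0, 5/4, 5/4, -3]
R4 ← R4 + (1/6)·R3: [0, 0, 0, 0, 0]
R5 ← R5 + (1/3)·R3: [0, 0, 0, 0, 0]
R6 ← R6 + (1/3)·R3: [0, 0, 0, 0, 0]
Echelon form has 3 nonzero rows, so rank(P) = 3.
The rank gives the maximum number of linearly independent rows: 3.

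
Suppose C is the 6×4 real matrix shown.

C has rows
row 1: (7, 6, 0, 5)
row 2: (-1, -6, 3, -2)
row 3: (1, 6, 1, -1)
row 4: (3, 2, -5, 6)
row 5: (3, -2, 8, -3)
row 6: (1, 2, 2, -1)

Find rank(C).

3

Row reduce to echelon form.
R2 ← R2 + (1/7)·R1: [0, -36/7, 3, -9/7]
R3 ← R3 − (1/7)·R1: [0, 36/7, 1, -12/7]
R4 ← R4 − (3/7)·R1: [0, -4/7, -5, 27/7]
R5 ← R5 − (3/7)·R1: [0, -32/7, 8, -36/7]
R6 ← R6 − (1/7)·R1: [0, 8/7, 2, -12/7]
R3 ← R3 + R2: [0, 0, 4, -3]
R4 ← R4 − (1/9)·R2: [0, 0, -16/3, 4]
R5 ← R5 − (8/9)·R2: [0, 0, 16/3, -4]
R6 ← R6 + (2/9)·R2: [0, 0, 8/3, -2]
R4 ← R4 + (4/3)·R3: [0, 0, 0, 0]
R5 ← R5 − (4/3)·R3: [0, 0, 0, 0]
R6 ← R6 − (2/3)·R3: [0, 0, 0, 0]
Echelon form has 3 nonzero rows, so rank(C) = 3.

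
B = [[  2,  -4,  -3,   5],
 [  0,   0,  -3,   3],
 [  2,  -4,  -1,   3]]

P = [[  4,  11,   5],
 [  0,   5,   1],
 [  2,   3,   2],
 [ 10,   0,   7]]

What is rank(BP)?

2

First compute BP:
[[ 52,  -7,  35],
 [ 24,  -9,  15],
 [ 36,  -1,  25]]
Now row reduce the product.
R2 ← R2 − (6/13)·R1: [0, -75/13, -15/13]
R3 ← R3 − (9/13)·R1: [0, 50/13, 10/13]
R3 ← R3 + (2/3)·R2: [0, 0, 0]
2 nonzero rows, so rank(BP) = 2.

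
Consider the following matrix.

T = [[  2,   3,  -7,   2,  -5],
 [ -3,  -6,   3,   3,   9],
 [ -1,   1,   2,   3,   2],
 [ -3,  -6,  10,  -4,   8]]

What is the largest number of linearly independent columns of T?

Row reduce to echelon form.
R2 ← R2 + (3/2)·R1: [0, -3/2, -15/2, 6, 3/2]
R3 ← R3 + (1/2)·R1: [0, 5/2, -3/2, 4, -1/2]
R4 ← R4 + (3/2)·R1: [0, -3/2, -1/2, -1, 1/2]
R3 ← R3 + (5/3)·R2: [0, 0, -14, 14, 2]
R4 ← R4 − R2: [0, 0, 7, -7, -1]
R4 ← R4 + (1/2)·R3: [0, 0, 0, 0, 0]
Echelon form has 3 nonzero rows, so rank(T) = 3.
The rank gives the maximum number of linearly independent columns: 3.

3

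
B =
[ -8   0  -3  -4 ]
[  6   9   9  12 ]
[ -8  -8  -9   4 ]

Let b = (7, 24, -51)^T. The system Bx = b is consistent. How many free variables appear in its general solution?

1

Row reduce the augmented matrix [B | b].
R2 ← R2 + (3/4)·R1: [0, 9, 27/4, 9, 117/4]
R3 ← R3 − R1: [0, -8, -6, 8, -58]
R3 ← R3 + (8/9)·R2: [0, 0, 0, 16, -32]
The echelon form has 3 nonzero rows, and every pivot lies in the first 4 columns, so rank(B) = rank([B|b]) = 3.
The system is consistent.
Free variables = (unknowns) − (rank) = 4 − 3 = 1.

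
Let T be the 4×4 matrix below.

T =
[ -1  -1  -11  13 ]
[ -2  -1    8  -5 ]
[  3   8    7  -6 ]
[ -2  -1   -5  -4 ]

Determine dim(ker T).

Row reduce to echelon form.
R2 ← R2 − (2)·R1: [0, 1, 30, -31]
R3 ← R3 + (3)·R1: [0, 5, -26, 33]
R4 ← R4 − (2)·R1: [0, 1, 17, -30]
R3 ← R3 − (5)·R2: [0, 0, -176, 188]
R4 ← R4 − R2: [0, 0, -13, 1]
R4 ← R4 − (13/176)·R3: [0, 0, 0, -567/44]
4 nonzero rows, so rank(T) = 4.
T has 4 columns; by rank–nullity, nullity = 4 − 4 = 0.

0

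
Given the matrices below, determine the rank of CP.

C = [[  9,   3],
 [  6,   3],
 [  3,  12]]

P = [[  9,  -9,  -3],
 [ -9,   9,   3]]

1

First compute CP:
[[ 54, -54, -18],
 [ 27, -27,  -9],
 [-81,  81,  27]]
Now row reduce the product.
R2 ← R2 − (1/2)·R1: [0, 0, 0]
R3 ← R3 + (3/2)·R1: [0, 0, 0]
1 nonzero row, so rank(CP) = 1.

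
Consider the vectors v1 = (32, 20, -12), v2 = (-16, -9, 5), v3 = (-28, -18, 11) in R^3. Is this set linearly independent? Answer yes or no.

no

Form the matrix with these vectors as rows and row reduce.
R2 ← R2 + (1/2)·R1: [0, 1, -1]
R3 ← R3 + (7/8)·R1: [0, -1/2, 1/2]
R3 ← R3 + (1/2)·R2: [0, 0, 0]
2 nonzero rows, so the 3 vectors span a space of dimension 2.
Since 2 < 3, the vectors are linearly dependent.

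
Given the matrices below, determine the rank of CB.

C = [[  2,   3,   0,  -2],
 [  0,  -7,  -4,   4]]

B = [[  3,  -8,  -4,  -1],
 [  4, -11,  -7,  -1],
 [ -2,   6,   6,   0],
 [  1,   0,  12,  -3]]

First compute CB:
[[ 16, -49, -53,   1],
 [-16,  53,  73,  -5]]
Now row reduce the product.
R2 ← R2 + R1: [0, 4, 20, -4]
2 nonzero rows, so rank(CB) = 2.

2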